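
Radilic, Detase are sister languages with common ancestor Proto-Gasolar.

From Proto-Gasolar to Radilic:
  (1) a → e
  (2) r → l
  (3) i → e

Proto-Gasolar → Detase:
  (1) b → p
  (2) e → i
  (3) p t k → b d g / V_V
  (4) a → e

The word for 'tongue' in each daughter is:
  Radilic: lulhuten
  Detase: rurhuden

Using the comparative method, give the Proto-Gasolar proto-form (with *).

*rurhutan

Position 6: Radilic has t, Detase has d. Radilic preserves t here (none of its changes turn any other segment into t), so the proto-segment is *t.
Position 7: Radilic has e, Detase has e. In Detase, e can only continue *a, so the proto-segment is *a.
Position 3: Radilic has l, Detase has r. Detase preserves r here (none of its changes turn any other segment into r), so the proto-segment is *r.
Continuing position by position gives *rurhutan; check it forward:
Radilic: *rurhutan
  rurhutan → rurhuten   [vowel merger]
  rurhuten → lulhuten   [unconditioned shift]
  lulhuten (rule 3 does not apply)
  giving Radilic lulhuten.
Detase: start from *rurhutan.
  rule 1: no change — rurhutan
  rule 2: no change — rurhutan
  rule 3 (intervocalic voicing): rurhutan → rurhudan
  rule 4 (vowel merger): rurhudan → rurhuden
  ⇒ Detase rurhuden
No other proto-form is consistent with every reflex, so the reconstruction is *rurhutan.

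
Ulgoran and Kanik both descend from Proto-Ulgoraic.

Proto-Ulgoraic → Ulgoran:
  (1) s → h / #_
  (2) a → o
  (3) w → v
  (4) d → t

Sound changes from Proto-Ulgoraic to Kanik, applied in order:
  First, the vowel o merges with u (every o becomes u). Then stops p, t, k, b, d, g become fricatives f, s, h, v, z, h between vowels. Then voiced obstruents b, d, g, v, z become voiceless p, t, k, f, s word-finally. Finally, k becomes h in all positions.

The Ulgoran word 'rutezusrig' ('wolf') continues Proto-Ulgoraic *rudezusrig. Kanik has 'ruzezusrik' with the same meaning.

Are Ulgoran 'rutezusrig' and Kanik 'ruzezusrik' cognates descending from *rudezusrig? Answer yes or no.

Derive the expected Kanik reflex of *rudezusrig:
Kanik: start from *rudezusrig.
  rule 1: no change — rudezusrig
  rule 2 (intervocalic lenition): rudezusrig → ruzezusrig
  rule 3 (final devoicing): ruzezusrig → ruzezusrik
  rule 4 (unconditioned shift): ruzezusrik → ruzezusrih
  ⇒ Kanik ruzezusrih
The regular Kanik reflex would be 'ruzezusrih', but the attested form is 'ruzezusrik'. The correspondence is irregular, so they are not cognates (the Kanik form has a different source).

no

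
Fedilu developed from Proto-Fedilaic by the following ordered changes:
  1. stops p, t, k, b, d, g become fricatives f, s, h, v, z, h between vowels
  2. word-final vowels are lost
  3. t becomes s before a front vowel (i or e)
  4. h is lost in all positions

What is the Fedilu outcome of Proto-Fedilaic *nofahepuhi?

Fedilu: start from *nofahepuhi.
  rule 1 (intervocalic lenition): nofahepuhi → nofahefuhi
  rule 2 (apocope): nofahefuhi → nofahefuh
  rule 3: no change — nofahefuh
  rule 4 (h-loss): nofahefuh → nofaefu
  ⇒ Fedilu nofaefu

nofaefu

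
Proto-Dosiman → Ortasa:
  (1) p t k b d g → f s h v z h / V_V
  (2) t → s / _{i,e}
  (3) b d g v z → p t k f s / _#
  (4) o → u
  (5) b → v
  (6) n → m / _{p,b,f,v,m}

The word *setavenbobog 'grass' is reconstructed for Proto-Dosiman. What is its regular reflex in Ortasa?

sesavemvuvuk

Ortasa: start from *setavenbobog.
  rule 1 (intervocalic lenition): setavenbobog → sesavenbovog
  rule 2: no change — sesavenbovog
  rule 3 (final devoicing): sesavenbovog → sesavenbovok
  rule 4 (vowel merger): sesavenbovok → sesavenbuvuk
  rule 5 (unconditioned shift): sesavenbuvuk → sesavenvuvuk
  rule 6 (nasal place assimilation): sesavenvuvuk → sesavemvuvuk
  ⇒ Ortasa sesavemvuvuk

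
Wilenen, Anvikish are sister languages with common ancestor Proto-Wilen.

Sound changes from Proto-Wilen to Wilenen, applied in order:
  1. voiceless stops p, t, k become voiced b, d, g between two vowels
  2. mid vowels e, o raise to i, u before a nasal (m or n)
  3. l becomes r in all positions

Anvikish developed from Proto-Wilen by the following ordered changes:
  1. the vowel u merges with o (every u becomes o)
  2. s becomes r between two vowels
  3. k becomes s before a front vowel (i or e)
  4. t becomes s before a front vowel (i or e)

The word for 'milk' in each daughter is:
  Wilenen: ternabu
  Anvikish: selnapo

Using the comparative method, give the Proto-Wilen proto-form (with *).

Position 7: Wilenen has u, Anvikish has o. Taking the neighbouring segments as reconstructed: Wilenen u can only go back to *u; Anvikish o could go back to *o or *u — the one source consistent with every daughter is *u.
Position 6: Wilenen has b, Anvikish has p. Anvikish preserves p here (none of its changes turn any other segment into p), so the proto-segment is *p.
Continuing position by position gives *telnapu; check it forward:
Wilenen: *telnapu
  telnapu → telnabu   [intervocalic voicing]
  telnabu (rule 2 does not apply)
  telnabu → ternabu   [unconditioned shift]
  giving Wilenen ternabu.
Anvikish: start from *telnapu.
  rule 1 (vowel merger): telnapu → telnapo
  rule 2: no change — telnapo
  rule 3: no change — telnapo
  rule 4 (palatalisation): telnapo → selnapo
  ⇒ Anvikish selnapo
No other proto-form is consistent with every reflex, so the reconstruction is *telnapu.

*telnapu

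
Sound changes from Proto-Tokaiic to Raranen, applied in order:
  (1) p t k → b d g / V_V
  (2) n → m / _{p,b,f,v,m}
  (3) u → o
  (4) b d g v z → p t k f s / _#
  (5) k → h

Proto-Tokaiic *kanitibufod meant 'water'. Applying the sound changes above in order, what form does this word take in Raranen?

Raranen: *kanitibufod > kanidibufod > kanidibofod > kanidibofot > hanidibofot  (by intervocalic voicing, vowel merger, final devoicing, unconditioned shift)

hanidibofot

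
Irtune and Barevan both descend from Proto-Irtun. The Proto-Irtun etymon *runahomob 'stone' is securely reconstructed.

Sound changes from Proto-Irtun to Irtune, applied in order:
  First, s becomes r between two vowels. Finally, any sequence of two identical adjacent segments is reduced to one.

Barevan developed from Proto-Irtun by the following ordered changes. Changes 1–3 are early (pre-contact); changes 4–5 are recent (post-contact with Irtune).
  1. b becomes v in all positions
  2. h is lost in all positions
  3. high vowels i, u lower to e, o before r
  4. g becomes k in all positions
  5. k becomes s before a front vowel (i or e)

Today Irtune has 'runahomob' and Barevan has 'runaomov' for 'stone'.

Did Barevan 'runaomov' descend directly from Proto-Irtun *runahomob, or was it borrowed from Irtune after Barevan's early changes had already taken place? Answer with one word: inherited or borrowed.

If inherited, *runahomob would pass through all of Barevan's changes:
Barevan: *runahomob > runahomov > runaomov  (by unconditioned shift, h-loss)
If borrowed from Irtune 'runahomob' after the early changes, it would undergo only the recent ones:
  rule 4 (unconditioned shift): no change (runahomob)
  rule 5 (palatalisation): no change (runahomob)
  ⇒ as a loan: runahomob
Barevan 'runaomov' matches the inherited outcome exactly, so it is an inherited cognate, not a loan.

inherited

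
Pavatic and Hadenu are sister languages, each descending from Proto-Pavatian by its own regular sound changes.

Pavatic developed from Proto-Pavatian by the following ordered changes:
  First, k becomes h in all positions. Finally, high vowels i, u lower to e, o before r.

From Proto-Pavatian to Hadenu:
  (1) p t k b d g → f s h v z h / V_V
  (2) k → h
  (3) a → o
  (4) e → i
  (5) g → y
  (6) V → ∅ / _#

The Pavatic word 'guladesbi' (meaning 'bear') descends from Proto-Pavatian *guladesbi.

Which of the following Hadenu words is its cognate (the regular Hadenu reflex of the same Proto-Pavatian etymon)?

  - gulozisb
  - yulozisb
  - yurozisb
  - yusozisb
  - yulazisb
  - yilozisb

yulozisb

Hadenu: *guladesbi
  guladesbi → gulazesbi   [intervocalic lenition]
  gulazesbi (rule 2 does not apply)
  gulazesbi → gulozesbi   [vowel merger]
  gulozesbi → gulozisbi   [vowel merger]
  gulozisbi → yulozisbi   [unconditioned shift]
  yulozisbi → yulozisb   [apocope]
  giving Hadenu yulozisb.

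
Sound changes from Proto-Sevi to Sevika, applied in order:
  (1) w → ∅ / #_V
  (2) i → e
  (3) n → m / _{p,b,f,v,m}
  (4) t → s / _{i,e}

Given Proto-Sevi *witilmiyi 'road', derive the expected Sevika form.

Sevika: start from *witilmiyi.
  rule 1 (glide loss): witilmiyi → itilmiyi
  rule 2 (vowel merger): itilmiyi → etelmeye
  rule 3: no change — etelmeye
  rule 4 (palatalisation): etelmeye → eselmeye
  ⇒ Sevika eselmeye

eselmeye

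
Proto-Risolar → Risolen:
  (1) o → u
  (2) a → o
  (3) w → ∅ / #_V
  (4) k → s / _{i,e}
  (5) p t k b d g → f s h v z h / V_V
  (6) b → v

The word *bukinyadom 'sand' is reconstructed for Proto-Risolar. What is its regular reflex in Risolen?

vusinyozum

Risolen: *bukinyadom > bukinyadum > bukinyodum > businyodum > businyozum > vusinyozum  (by vowel merger, vowel merger, palatalisation, intervocalic lenition, unconditioned shift)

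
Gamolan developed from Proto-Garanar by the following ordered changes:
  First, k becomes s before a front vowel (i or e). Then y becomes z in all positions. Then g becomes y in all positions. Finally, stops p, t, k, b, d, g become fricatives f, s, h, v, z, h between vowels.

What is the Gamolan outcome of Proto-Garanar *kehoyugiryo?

Gamolan: *kehoyugiryo
  kehoyugiryo → sehoyugiryo   [palatalisation]
  sehoyugiryo → sehozugirzo   [unconditioned shift]
  sehozugirzo → sehozuyirzo   [unconditioned shift]
  sehozuyirzo (rule 4 does not apply)
  giving Gamolan sehozuyirzo.

sehozuyirzo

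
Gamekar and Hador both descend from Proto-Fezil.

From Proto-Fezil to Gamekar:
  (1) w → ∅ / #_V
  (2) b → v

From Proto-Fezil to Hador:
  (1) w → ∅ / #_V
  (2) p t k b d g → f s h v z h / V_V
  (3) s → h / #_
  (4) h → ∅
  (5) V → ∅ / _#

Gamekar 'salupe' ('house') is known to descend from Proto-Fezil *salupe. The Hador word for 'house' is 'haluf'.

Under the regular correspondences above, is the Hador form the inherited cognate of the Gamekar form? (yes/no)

no

Derive the expected Hador reflex of *salupe:
Hador: *salupe > salufe > halufe > alufe > aluf  (by intervocalic lenition, debuccalisation, h-loss, apocope)
The regular Hador reflex would be 'aluf', but the attested form is 'haluf'. The correspondence is irregular, so they are not cognates (the Hador form has a different source).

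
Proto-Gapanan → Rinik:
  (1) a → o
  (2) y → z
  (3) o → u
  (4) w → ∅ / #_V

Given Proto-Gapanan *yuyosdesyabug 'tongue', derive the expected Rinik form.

Rinik: start from *yuyosdesyabug.
  rule 1 (vowel merger): yuyosdesyabug → yuyosdesyobug
  rule 2 (unconditioned shift): yuyosdesyobug → zuzosdeszobug
  rule 3 (vowel merger): zuzosdeszobug → zuzusdeszubug
  rule 4: no change — zuzusdeszubug
  ⇒ Rinik zuzusdeszubug

zuzusdeszubug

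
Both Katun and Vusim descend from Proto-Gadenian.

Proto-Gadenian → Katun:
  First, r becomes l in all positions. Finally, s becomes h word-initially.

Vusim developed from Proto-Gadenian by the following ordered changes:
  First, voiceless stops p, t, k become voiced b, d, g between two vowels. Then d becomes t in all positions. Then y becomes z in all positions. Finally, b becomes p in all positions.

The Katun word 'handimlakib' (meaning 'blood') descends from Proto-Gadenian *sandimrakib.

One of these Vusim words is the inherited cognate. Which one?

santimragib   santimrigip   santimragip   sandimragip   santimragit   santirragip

Vusim: *sandimrakib
  sandimrakib → sandimragib   [intervocalic voicing]
  sandimragib → santimragib   [unconditioned shift]
  santimragib (rule 3 does not apply)
  santimragib → santimragip   [unconditioned shift]
  giving Vusim santimragip.
The other candidates each miss or misapply at least one Vusim change.

santimragip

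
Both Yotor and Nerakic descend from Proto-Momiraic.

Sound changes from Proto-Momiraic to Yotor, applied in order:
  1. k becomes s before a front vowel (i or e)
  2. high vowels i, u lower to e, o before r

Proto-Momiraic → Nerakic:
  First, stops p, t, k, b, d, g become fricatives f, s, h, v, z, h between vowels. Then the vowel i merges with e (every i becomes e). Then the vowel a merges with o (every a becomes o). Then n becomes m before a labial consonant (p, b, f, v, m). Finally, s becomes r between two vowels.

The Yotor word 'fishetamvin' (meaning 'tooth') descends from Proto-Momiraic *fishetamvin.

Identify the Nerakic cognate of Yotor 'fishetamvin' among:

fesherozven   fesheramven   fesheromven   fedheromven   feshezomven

Nerakic: *fishetamvin > fishesamvin > feshesamven > feshesomven > fesheromven  (by intervocalic lenition, vowel merger, vowel merger, rhotacism)

fesheromven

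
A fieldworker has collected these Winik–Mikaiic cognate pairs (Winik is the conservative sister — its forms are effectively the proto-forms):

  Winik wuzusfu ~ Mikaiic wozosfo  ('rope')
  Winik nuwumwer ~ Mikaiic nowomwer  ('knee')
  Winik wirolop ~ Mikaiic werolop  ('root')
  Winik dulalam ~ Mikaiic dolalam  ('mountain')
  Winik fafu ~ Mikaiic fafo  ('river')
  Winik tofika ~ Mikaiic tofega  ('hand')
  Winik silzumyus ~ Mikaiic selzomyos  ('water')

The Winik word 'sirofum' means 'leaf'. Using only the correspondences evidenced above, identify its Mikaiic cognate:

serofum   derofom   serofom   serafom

serofom

wirolop ~ werolop — Winik i corresponds to Mikaiic e after a consonant, before r.
nuwumwer ~ nowomwer, silzumyus ~ selzomyos — Winik u corresponds to Mikaiic o after a consonant, before a nasal.
Applying these to Winik 'sirofum':
  sirofum → serofum   (i→e after a consonant, before r)
  serofum → serofom   (u→o after a consonant, before a nasal)
So the Mikaiic cognate is 'serofom'.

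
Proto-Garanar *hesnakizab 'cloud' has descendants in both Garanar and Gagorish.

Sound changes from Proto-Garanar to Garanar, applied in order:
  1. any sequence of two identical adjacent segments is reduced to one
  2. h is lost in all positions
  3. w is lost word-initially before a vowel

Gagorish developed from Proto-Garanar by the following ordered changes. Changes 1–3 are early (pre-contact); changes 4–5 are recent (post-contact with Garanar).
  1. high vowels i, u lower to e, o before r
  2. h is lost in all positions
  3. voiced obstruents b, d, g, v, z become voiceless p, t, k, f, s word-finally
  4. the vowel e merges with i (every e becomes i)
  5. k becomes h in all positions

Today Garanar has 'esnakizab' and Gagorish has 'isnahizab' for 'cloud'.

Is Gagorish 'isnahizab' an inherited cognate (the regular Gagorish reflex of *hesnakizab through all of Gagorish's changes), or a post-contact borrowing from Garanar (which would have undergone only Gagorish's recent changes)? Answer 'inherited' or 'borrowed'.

borrowed

If inherited, *hesnakizab would pass through all of Gagorish's changes:
Gagorish: *hesnakizab
  hesnakizab (rule 1 does not apply)
  hesnakizab → esnakizab   [h-loss]
  esnakizab → esnakizap   [final devoicing]
  esnakizap → isnakizap   [vowel merger]
  isnakizap → isnahizap   [unconditioned shift]
  giving Gagorish isnahizap.
If borrowed from Garanar 'esnakizab' after the early changes, it would undergo only the recent ones:
  rule 4 (vowel merger): esnakizab → isnakizab
  rule 5 (unconditioned shift): isnakizab → isnahizab
  ⇒ as a loan: isnahizab
Gagorish 'isnahizab' matches the loan outcome 'isnahizab', not the inherited 'isnahizap' — it skipped the early Gagorish changes, so it was borrowed from Garanar.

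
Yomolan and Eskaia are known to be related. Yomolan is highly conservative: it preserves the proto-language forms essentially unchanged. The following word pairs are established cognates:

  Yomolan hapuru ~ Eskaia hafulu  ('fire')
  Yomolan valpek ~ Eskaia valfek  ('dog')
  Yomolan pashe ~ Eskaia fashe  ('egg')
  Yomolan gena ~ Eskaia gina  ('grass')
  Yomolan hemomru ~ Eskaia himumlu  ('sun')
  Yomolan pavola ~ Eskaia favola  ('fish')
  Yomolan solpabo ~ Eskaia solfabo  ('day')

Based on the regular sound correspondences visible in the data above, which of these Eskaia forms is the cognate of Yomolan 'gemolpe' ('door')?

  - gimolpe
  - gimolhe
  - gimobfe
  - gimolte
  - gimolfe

hemomru ~ himumlu — Yomolan e corresponds to Eskaia i after a consonant, before a nasal.
valpek ~ valfek — Yomolan p corresponds to Eskaia f after a consonant, before a front vowel.
Applying these to Yomolan 'gemolpe':
  gemolpe → gimolpe   (e→i after a consonant, before a nasal)
  gimolpe → gimolfe   (p→f after a consonant, before a front vowel)
So the Eskaia cognate is 'gimolfe'.

gimolfe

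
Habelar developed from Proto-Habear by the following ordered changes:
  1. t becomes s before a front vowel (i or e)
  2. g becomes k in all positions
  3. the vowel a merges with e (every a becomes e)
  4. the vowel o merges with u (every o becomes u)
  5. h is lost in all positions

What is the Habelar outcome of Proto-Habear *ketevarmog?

Habelar: *ketevarmog
  ketevarmog → kesevarmog   [palatalisation]
  kesevarmog → kesevarmok   [unconditioned shift]
  kesevarmok → kesevermok   [vowel merger]
  kesevermok → kesevermuk   [vowel merger]
  kesevermuk (rule 5 does not apply)
  giving Habelar kesevermuk.

kesevermuk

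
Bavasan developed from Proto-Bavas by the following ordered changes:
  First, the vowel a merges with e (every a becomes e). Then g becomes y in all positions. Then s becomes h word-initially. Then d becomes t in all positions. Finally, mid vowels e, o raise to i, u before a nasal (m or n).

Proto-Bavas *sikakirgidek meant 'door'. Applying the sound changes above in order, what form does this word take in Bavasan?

Bavasan: *sikakirgidek
  sikakirgidek → sikekirgidek   [vowel merger]
  sikekirgidek → sikekiryidek   [unconditioned shift]
  sikekiryidek → hikekiryidek   [debuccalisation]
  hikekiryidek → hikekiryitek   [unconditioned shift]
  hikekiryitek (rule 5 does not apply)
  giving Bavasan hikekiryitek.

hikekiryitek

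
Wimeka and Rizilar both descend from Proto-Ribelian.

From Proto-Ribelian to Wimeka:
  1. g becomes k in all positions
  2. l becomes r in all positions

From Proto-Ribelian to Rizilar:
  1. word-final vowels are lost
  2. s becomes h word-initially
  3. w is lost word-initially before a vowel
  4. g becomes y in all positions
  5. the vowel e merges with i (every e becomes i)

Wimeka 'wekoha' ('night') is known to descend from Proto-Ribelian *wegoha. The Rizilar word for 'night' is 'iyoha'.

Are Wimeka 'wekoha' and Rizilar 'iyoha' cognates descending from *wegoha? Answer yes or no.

no

Derive the expected Rizilar reflex of *wegoha:
Rizilar: start from *wegoha.
  rule 1 (apocope): wegoha → wegoh
  rule 2: no change — wegoh
  rule 3 (glide loss): wegoh → egoh
  rule 4 (unconditioned shift): egoh → eyoh
  rule 5 (vowel merger): eyoh → iyoh
  ⇒ Rizilar iyoh
The regular Rizilar reflex would be 'iyoh', but the attested form is 'iyoha'. The correspondence is irregular, so they are not cognates (the Rizilar form has a different source).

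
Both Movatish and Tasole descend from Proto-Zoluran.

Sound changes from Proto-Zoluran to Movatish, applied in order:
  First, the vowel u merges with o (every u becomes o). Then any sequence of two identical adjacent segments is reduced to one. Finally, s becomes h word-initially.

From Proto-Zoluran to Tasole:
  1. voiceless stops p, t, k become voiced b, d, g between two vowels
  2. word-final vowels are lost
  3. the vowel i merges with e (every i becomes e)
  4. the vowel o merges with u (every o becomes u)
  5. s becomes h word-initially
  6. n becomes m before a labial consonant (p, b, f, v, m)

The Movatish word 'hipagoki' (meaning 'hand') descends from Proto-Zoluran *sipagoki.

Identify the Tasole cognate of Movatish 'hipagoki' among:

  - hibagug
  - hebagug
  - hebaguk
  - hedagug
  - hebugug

hebagug

Tasole: start from *sipagoki.
  rule 1 (intervocalic voicing): sipagoki → sibagogi
  rule 2 (apocope): sibagogi → sibagog
  rule 3 (vowel merger): sibagog → sebagog
  rule 4 (vowel merger): sebagog → sebagug
  rule 5 (debuccalisation): sebagug → hebagug
  rule 6: no change — hebagug
  ⇒ Tasole hebagug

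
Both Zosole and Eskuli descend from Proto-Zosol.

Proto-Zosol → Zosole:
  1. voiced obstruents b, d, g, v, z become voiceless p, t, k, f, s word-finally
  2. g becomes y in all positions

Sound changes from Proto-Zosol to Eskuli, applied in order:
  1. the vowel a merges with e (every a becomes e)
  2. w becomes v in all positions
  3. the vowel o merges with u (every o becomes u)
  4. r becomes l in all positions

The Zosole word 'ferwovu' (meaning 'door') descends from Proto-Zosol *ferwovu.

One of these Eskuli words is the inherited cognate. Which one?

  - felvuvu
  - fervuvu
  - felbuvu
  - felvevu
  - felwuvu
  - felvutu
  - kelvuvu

Eskuli: *ferwovu
  ferwovu (rule 1 does not apply)
  ferwovu → fervovu   [unconditioned shift]
  fervovu → fervuvu   [vowel merger]
  fervuvu → felvuvu   [unconditioned shift]
  giving Eskuli felvuvu.
Among the options, 'felvuvu' alone shows every Eskuli change applied in order.

felvuvu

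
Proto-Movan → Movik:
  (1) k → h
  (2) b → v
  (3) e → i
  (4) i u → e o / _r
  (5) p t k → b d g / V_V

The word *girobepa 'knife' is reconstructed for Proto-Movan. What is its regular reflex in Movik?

geroviba

Movik: start from *girobepa.
  rule 1: no change — girobepa
  rule 2 (unconditioned shift): girobepa → girovepa
  rule 3 (vowel merger): girovepa → girovipa
  rule 4 (pre-rhotic lowering): girovipa → gerovipa
  rule 5 (intervocalic voicing): gerovipa → geroviba
  ⇒ Movik geroviba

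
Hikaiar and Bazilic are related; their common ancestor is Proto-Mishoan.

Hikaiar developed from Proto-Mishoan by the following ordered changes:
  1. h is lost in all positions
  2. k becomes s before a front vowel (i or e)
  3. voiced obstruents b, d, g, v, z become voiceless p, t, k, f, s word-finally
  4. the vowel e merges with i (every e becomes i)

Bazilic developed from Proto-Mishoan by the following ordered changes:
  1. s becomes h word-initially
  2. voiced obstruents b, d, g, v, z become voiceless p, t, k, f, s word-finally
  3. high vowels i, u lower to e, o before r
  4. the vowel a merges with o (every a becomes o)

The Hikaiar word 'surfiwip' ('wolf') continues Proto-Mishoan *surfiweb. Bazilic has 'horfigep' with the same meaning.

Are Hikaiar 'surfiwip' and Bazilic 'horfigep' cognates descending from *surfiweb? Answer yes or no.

Derive the expected Bazilic reflex of *surfiweb:
Bazilic: *surfiweb
  surfiweb → hurfiweb   [debuccalisation]
  hurfiweb → hurfiwep   [final devoicing]
  hurfiwep → horfiwep   [pre-rhotic lowering]
  horfiwep (rule 4 does not apply)
  giving Bazilic horfiwep.
The regular Bazilic reflex would be 'horfiwep', but the attested form is 'horfigep'. The correspondence is irregular, so they are not cognates (the Bazilic form has a different source).

no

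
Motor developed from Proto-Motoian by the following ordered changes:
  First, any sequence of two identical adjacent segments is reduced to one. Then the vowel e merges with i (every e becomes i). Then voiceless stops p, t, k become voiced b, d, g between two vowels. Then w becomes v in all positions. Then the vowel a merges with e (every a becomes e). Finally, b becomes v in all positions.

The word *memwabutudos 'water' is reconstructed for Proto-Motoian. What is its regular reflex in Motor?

mimvevududos

Motor: *memwabutudos
  memwabutudos (rule 1 does not apply)
  memwabutudos → mimwabutudos   [vowel merger]
  mimwabutudos → mimwabududos   [intervocalic voicing]
  mimwabududos → mimvabududos   [unconditioned shift]
  mimvabududos → mimvebududos   [vowel merger]
  mimvebududos → mimvevududos   [unconditioned shift]
  giving Motor mimvevududos.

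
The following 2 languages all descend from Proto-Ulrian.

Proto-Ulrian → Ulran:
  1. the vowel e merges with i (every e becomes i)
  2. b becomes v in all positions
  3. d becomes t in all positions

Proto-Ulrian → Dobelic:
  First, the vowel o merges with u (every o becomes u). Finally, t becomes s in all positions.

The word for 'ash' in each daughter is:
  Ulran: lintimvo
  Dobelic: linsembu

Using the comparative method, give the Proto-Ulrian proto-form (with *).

*lintembo

Position 5: Ulran has i, Dobelic has e. Dobelic preserves e here (none of its changes turn any other segment into e), so the proto-segment is *e.
Position 4: Ulran has t, Dobelic has s. Taking the neighbouring segments as reconstructed: Ulran t could go back to *t or *d; Dobelic s could go back to *t or *s — the one source consistent with every daughter is *t.
Position 7: Ulran has v, Dobelic has b. Dobelic preserves b here (none of its changes turn any other segment into b), so the proto-segment is *b.
This points to *lintembo. Verify forward in each daughter:
Ulran: *lintembo > lintimbo > lintimvo  (by vowel merger, unconditioned shift)
Dobelic: start from *lintembo.
  rule 1 (vowel merger): lintembo → lintembu
  rule 2 (unconditioned shift): lintembu → linsembu
  ⇒ Dobelic linsembu
Only *lintembo yields all of Ulran lintimvo, Dobelic linsembu.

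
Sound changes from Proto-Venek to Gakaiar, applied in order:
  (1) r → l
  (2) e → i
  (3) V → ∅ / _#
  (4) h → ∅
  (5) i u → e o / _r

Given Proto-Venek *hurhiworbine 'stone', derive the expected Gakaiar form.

Gakaiar: *hurhiworbine > hulhiwolbine > hulhiwolbini > hulhiwolbin > uliwolbin  (by unconditioned shift, vowel merger, apocope, h-loss)

uliwolbin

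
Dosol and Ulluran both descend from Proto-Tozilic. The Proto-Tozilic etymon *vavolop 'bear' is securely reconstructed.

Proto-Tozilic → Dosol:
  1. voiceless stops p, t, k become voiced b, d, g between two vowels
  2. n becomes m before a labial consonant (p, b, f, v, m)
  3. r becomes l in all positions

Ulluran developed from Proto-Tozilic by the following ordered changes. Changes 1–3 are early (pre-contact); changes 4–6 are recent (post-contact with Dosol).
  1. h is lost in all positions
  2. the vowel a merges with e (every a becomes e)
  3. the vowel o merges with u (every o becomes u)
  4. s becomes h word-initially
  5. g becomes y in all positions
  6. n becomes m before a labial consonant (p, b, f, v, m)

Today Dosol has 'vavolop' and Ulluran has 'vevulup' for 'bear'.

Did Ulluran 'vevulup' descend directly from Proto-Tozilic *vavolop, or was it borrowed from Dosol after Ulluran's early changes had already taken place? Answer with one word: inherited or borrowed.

inherited

If inherited, *vavolop would pass through all of Ulluran's changes:
Ulluran: start from *vavolop.
  rule 1: no change — vavolop
  rule 2 (vowel merger): vavolop → vevolop
  rule 3 (vowel merger): vevolop → vevulup
  rule 4: no change — vevulup
  rule 5: no change — vevulup
  rule 6: no change — vevulup
  ⇒ Ulluran vevulup
If borrowed from Dosol 'vavolop' after the early changes, it would undergo only the recent ones:
  rule 4 (debuccalisation): no change (vavolop)
  rule 5 (unconditioned shift): no change (vavolop)
  rule 6 (nasal place assimilation): no change (vavolop)
  ⇒ as a loan: vavolop
Ulluran 'vevulup' matches the inherited outcome exactly, so it is an inherited cognate, not a loan.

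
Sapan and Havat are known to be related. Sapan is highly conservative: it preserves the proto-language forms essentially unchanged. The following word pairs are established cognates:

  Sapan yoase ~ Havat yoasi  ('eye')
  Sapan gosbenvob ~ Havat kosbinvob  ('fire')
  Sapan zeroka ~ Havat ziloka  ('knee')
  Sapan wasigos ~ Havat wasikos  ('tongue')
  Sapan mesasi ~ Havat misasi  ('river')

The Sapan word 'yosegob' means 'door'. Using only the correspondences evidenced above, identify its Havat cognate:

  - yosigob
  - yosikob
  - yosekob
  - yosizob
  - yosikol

yosikob

mesasi ~ misasi — Sapan e corresponds to Havat i after a consonant, before a consonant other than r, m, n, p, b, f, v.
wasigos ~ wasikos — Sapan g corresponds to Havat k between vowels (before a back vowel).
Applying these to Sapan 'yosegob':
  yosegob → yosigob   (e→i after a consonant, before a consonant other than r, m, n, p, b, f, v)
  yosigob → yosikob   (g→k between vowels (before a back vowel))
So the Havat cognate is 'yosikob'.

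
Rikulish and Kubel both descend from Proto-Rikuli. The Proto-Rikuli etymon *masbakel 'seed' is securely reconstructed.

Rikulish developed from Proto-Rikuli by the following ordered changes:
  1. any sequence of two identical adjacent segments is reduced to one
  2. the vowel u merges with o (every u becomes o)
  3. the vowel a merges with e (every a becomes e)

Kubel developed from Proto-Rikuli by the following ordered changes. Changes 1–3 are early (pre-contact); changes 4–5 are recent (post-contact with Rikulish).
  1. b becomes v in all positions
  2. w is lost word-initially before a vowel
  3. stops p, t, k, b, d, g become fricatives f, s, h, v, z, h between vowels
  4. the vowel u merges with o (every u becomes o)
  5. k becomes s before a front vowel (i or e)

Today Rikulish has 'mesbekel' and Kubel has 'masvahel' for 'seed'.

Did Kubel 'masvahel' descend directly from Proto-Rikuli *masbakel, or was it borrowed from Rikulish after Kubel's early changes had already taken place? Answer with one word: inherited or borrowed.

inherited

If inherited, *masbakel would pass through all of Kubel's changes:
Kubel: start from *masbakel.
  rule 1 (unconditioned shift): masbakel → masvakel
  rule 2: no change — masvakel
  rule 3 (intervocalic lenition): masvakel → masvahel
  rule 4: no change — masvahel
  rule 5: no change — masvahel
  ⇒ Kubel masvahel
If borrowed from Rikulish 'mesbekel' after the early changes, it would undergo only the recent ones:
  rule 4 (vowel merger): no change (mesbekel)
  rule 5 (palatalisation): mesbekel → mesbesel
  ⇒ as a loan: mesbesel
Kubel 'masvahel' matches the inherited outcome exactly, so it is an inherited cognate, not a loan.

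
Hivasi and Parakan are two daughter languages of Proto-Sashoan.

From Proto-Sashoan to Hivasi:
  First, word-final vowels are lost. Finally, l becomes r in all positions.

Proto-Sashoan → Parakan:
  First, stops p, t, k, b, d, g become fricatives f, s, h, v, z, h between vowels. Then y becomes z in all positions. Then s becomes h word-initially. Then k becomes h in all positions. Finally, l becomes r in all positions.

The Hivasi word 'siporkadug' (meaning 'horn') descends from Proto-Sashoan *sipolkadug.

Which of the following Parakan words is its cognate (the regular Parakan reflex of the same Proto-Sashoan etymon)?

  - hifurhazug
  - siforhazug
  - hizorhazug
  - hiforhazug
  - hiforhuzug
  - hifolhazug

hiforhazug

Parakan: start from *sipolkadug.
  rule 1 (intervocalic lenition): sipolkadug → sifolkazug
  rule 2: no change — sifolkazug
  rule 3 (debuccalisation): sifolkazug → hifolkazug
  rule 4 (unconditioned shift): hifolkazug → hifolhazug
  rule 5 (unconditioned shift): hifolhazug → hiforhazug
  ⇒ Parakan hiforhazug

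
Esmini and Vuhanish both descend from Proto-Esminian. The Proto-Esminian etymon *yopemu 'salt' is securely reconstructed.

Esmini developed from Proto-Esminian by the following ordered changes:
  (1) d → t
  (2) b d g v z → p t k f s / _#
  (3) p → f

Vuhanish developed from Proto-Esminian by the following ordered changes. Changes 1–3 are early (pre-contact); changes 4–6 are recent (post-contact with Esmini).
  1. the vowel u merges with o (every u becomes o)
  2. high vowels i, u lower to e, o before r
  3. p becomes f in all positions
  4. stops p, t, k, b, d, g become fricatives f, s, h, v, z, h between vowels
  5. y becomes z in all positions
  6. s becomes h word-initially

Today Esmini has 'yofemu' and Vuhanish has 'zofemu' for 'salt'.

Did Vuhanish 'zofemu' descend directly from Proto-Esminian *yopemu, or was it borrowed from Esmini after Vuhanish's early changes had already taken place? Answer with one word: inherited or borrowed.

borrowed

If inherited, *yopemu would pass through all of Vuhanish's changes:
Vuhanish: *yopemu > yopemo > yofemo > zofemo  (by vowel merger, unconditioned shift, unconditioned shift)
If borrowed from Esmini 'yofemu' after the early changes, it would undergo only the recent ones:
  rule 4 (intervocalic lenition): no change (yofemu)
  rule 5 (unconditioned shift): yofemu → zofemu
  rule 6 (debuccalisation): no change (zofemu)
  ⇒ as a loan: zofemu
Vuhanish 'zofemu' matches the loan outcome 'zofemu', not the inherited 'zofemo' — it skipped the early Vuhanish changes, so it was borrowed from Esmini.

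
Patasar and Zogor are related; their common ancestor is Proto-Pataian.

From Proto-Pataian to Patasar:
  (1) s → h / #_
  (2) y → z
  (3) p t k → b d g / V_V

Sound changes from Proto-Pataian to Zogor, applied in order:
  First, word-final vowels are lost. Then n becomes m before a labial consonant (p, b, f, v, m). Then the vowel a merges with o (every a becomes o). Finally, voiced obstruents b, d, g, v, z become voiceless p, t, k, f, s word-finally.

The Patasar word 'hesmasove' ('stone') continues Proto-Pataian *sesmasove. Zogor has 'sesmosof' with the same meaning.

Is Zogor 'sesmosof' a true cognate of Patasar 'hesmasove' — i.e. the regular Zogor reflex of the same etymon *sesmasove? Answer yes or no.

yes

Derive the expected Zogor reflex of *sesmasove:
Zogor: *sesmasove > sesmasov > sesmosov > sesmosof  (by apocope, vowel merger, final devoicing)
Zogor 'sesmosof' matches the regular reflex exactly, so the pair is cognate.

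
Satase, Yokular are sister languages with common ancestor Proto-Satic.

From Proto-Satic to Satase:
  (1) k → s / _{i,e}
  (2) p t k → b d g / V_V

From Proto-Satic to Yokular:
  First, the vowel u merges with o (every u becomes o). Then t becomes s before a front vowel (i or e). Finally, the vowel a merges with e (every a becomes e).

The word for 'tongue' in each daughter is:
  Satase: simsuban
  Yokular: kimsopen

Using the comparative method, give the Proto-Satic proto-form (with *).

Position 7: Satase has a, Yokular has e. Satase preserves a here (none of its changes turn any other segment into a), so the proto-segment is *a.
Position 5: Satase has u, Yokular has o. Satase preserves u here (none of its changes turn any other segment into u), so the proto-segment is *u.
Verify the candidate proto-form against each daughter:
Satase: *kimsupan
  kimsupan → simsupan   [palatalisation]
  simsupan → simsuban   [intervocalic voicing]
  giving Satase simsuban.
Yokular: *kimsupan > kimsopan > kimsopen  (by vowel merger, vowel merger)
Only *kimsupan yields all of Satase simsuban, Yokular kimsopen.

*kimsupan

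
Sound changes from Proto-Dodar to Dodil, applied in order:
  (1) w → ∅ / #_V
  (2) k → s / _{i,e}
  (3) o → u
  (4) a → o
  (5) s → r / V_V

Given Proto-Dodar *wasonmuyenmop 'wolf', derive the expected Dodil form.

orunmuyenmup

Dodil: *wasonmuyenmop
  wasonmuyenmop → asonmuyenmop   [glide loss]
  asonmuyenmop (rule 2 does not apply)
  asonmuyenmop → asunmuyenmup   [vowel merger]
  asunmuyenmup → osunmuyenmup   [vowel merger]
  osunmuyenmup → orunmuyenmup   [rhotacism]
  giving Dodil orunmuyenmup.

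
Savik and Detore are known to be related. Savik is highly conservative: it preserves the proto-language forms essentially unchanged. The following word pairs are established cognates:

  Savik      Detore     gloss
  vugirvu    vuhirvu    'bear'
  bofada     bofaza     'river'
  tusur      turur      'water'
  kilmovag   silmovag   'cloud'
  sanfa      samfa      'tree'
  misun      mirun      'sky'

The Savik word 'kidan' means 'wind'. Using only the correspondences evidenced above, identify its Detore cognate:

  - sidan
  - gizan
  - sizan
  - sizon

kilmovag ~ silmovag — Savik k corresponds to Detore s word-initially before a front vowel.
bofada ~ bofaza — Savik d corresponds to Detore z between vowels (before a back vowel).
Applying these to Savik 'kidan':
  kidan → sidan   (k→s word-initially before a front vowel)
  sidan → sizan   (d→z between vowels (before a back vowel))
So the Detore cognate is 'sizan'.

sizan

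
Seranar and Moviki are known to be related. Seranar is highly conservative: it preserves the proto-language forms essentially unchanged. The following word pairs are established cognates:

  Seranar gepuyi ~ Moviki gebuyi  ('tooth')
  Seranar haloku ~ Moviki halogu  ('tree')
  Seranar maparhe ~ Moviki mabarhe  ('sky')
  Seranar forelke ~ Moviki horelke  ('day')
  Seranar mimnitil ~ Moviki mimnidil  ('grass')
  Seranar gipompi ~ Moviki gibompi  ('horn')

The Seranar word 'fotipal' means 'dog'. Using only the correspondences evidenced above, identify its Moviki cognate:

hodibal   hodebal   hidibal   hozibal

hodibal

forelke ~ horelke — Seranar f corresponds to Moviki h word-initially before a back vowel.
mimnitil ~ mimnidil — Seranar t corresponds to Moviki d between vowels (before a front vowel).
maparhe ~ mabarhe — Seranar p corresponds to Moviki b between vowels (before a back vowel).
Applying these to Seranar 'fotipal':
  fotipal → hotipal   (f→h word-initially before a back vowel)
  hotipal → hodipal   (t→d between vowels (before a front vowel))
  hodipal → hodibal   (p→b between vowels (before a back vowel))
So the Moviki cognate is 'hodibal'.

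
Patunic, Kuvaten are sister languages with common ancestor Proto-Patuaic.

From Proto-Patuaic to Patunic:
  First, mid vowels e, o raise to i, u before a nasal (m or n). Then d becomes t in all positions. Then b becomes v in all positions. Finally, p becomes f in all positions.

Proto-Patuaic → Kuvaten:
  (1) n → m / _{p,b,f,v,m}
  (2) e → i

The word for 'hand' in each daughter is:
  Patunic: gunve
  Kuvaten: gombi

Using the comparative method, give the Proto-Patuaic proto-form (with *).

Position 3: Patunic has n, Kuvaten has m. Patunic preserves n here (none of its changes turn any other segment into n), so the proto-segment is *n.
Position 4: Patunic has v, Kuvaten has b. Kuvaten preserves b here (none of its changes turn any other segment into b), so the proto-segment is *b.
Position 5: Patunic has e, Kuvaten has i. Patunic preserves e here (none of its changes turn any other segment into e), so the proto-segment is *e.
This points to *gonbe. Verify forward in each daughter:
Patunic: *gonbe
  gonbe → gunbe   [pre-nasal raising]
  gunbe (rule 2 does not apply)
  gunbe → gunve   [unconditioned shift]
  gunve (rule 4 does not apply)
  giving Patunic gunve.
Kuvaten: *gonbe > gombe > gombi  (by nasal place assimilation, vowel merger)
*gonbe is the unique common source.

*gonbe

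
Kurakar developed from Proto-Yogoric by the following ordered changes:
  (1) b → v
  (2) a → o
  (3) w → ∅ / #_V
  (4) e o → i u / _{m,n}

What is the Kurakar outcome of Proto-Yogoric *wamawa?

umowo

Kurakar: *wamawa > womowo > omowo > umowo  (by vowel merger, glide loss, pre-nasal raising)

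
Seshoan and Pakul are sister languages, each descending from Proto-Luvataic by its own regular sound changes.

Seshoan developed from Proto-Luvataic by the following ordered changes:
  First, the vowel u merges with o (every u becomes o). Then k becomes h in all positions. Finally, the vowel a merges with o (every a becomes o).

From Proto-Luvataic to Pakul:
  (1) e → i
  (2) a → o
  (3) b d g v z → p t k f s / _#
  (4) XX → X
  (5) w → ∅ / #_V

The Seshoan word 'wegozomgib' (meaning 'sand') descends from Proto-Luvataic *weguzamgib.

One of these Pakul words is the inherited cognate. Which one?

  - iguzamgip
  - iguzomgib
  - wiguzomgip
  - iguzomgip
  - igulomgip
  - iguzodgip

iguzomgip

Pakul: start from *weguzamgib.
  rule 1 (vowel merger): weguzamgib → wiguzamgib
  rule 2 (vowel merger): wiguzamgib → wiguzomgib
  rule 3 (final devoicing): wiguzomgib → wiguzomgip
  rule 4: no change — wiguzomgip
  rule 5 (glide loss): wiguzomgip → iguzomgip
  ⇒ Pakul iguzomgip
Only 'iguzomgip' matches the regular Pakul development of *weguzamgib.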